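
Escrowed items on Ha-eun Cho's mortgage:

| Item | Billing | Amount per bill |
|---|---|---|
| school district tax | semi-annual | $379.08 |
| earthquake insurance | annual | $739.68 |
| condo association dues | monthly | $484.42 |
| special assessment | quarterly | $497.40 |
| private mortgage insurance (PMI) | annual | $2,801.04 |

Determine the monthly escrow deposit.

School district tax = $379.08 × 2 = $758.16 annually
Earthquake insurance = $739.68 annually
Condo association dues = $484.42 × 12 = $5,813.04 annually
Special assessment = $497.40 × 4 = $1,989.60 annually
Private mortgage insurance (PMI) = $2,801.04 annually
Annual escrow total = $758.16 + $739.68 + $5,813.04 + $1,989.60 + $2,801.04 = $12,101.52
Base monthly escrow = $12,101.52 ÷ 12 = $1,008.46

$1,008.46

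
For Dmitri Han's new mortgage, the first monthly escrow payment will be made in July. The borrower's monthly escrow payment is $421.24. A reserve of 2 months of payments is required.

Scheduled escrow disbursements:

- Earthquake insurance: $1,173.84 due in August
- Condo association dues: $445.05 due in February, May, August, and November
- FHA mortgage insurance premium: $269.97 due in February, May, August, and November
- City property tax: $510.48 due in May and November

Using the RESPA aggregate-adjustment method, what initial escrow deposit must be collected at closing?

$1,888.86

Cushion = 2 × $421.24 = $842.48
Trial balance (start $0, +$421.24 each month, − disbursements):
  Jul: +$421.24 → $421.24
  Aug: +$421.24 − $1,888.86 → -$1,046.38
  Sep: +$421.24 → -$625.14
  Oct: +$421.24 → -$203.90
  Nov: +$421.24 − $1,225.50 → -$1,008.16
  Dec: +$421.24 → -$586.92
  Jan: +$421.24 → -$165.68
  Feb: +$421.24 − $715.02 → -$459.46
  Mar: +$421.24 → -$38.22
  Apr: +$421.24 → $383.02
  May: +$421.24 − $1,225.50 → -$421.24
  Jun: +$421.24 → $0.00
Lowest trial balance = -$1,046.38 (Aug)
Initial deposit = cushion − low point = $842.48 − (-$1,046.38) = $1,888.86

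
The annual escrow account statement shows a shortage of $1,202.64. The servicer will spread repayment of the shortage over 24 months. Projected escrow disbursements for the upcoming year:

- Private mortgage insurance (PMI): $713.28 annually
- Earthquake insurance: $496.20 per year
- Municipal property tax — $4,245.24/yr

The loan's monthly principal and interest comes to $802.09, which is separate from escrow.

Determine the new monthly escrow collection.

Private mortgage insurance (PMI): $713.28 annually
Earthquake insurance: $496.20 annually
Municipal property tax: $4,245.24 annually
Annual escrow total = $5,454.72
Base monthly escrow = $5,454.72 ÷ 12 = $454.56
Monthly shortage recovery: $1,202.64 / 24 = $50.11
New monthly escrow = $454.56 + $50.11 = $504.67

$504.67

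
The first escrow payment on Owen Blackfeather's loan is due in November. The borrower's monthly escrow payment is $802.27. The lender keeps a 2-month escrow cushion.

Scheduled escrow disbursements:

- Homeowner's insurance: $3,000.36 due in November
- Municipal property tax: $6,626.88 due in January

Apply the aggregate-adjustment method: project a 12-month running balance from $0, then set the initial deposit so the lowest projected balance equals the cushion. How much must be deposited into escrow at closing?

Cushion = 2 × $802.27 = $1,604.54
Trial balance (start $0, +$802.27 each month, − disbursements):
  Nov: +$802.27 − $3,000.36 → -$2,198.09
  Dec: +$802.27 → -$1,395.82
  Jan: +$802.27 − $6,626.88 → -$7,220.43
  Feb: +$802.27 → -$6,418.16
  Mar: +$802.27 → -$5,615.89
  Apr: +$802.27 → -$4,813.62
  May: +$802.27 → -$4,011.35
  Jun: +$802.27 → -$3,209.08
  Jul: +$802.27 → -$2,406.81
  Aug: +$802.27 → -$1,604.54
  Sep: +$802.27 → -$802.27
  Oct: +$802.27 → $0.00
Lowest trial balance = -$7,220.43 (Jan)
Initial deposit = cushion − low point = $1,604.54 − (-$7,220.43) = $8,824.97

$8,824.97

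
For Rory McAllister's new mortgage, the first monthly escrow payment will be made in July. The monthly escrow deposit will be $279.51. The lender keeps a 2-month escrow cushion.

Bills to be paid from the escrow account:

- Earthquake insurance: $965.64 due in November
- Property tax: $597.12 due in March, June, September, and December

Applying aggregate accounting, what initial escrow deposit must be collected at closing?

Cushion = 2 × $279.51 = $559.02
Trial balance (start $0, +$279.51 each month, − disbursements):
  Jul: +$279.51 → $279.51
  Aug: +$279.51 → $559.02
  Sep: +$279.51 − $597.12 → $241.41
  Oct: +$279.51 → $520.92
  Nov: +$279.51 − $965.64 → -$165.21
  Dec: +$279.51 − $597.12 → -$482.82
  Jan: +$279.51 → -$203.31
  Feb: +$279.51 → $76.20
  Mar: +$279.51 − $597.12 → -$241.41
  Apr: +$279.51 → $38.10
  May: +$279.51 → $317.61
  Jun: +$279.51 − $597.12 → $0.00
Lowest trial balance = -$482.82 (Dec)
Initial deposit = cushion − low point = $559.02 − (-$482.82) = $1,041.84

$1,041.84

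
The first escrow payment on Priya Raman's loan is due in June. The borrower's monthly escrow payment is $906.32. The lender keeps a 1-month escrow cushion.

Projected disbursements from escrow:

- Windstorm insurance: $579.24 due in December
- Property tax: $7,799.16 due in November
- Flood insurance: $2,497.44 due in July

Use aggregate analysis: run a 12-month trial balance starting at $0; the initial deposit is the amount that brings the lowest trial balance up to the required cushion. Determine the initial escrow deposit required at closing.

$5,765.00

Cushion = 1 × $906.32 = $906.32
Trial balance (start $0, +$906.32 each month, − disbursements):
  Jun: +$906.32 → $906.32
  Jul: +$906.32 − $2,497.44 → -$684.80
  Aug: +$906.32 → $221.52
  Sep: +$906.32 → $1,127.84
  Oct: +$906.32 → $2,034.16
  Nov: +$906.32 − $7,799.16 → -$4,858.68
  Dec: +$906.32 − $579.24 → -$4,531.60
  Jan: +$906.32 → -$3,625.28
  Feb: +$906.32 → -$2,718.96
  Mar: +$906.32 → -$1,812.64
  Apr: +$906.32 → -$906.32
  May: +$906.32 → $0.00
Lowest trial balance = -$4,858.68 (Nov)
Initial deposit = cushion − low point = $906.32 − (-$4,858.68) = $5,765.00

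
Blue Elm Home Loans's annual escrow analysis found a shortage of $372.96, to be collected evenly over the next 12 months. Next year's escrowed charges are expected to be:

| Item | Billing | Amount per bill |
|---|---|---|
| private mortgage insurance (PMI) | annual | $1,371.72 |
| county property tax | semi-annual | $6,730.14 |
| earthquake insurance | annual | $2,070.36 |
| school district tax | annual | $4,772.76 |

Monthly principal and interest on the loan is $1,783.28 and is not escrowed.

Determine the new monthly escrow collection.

Private mortgage insurance (PMI): $1,371.72/yr
County property tax: $6,730.14 × 2 = $13,460.28/yr
Earthquake insurance: $2,070.36/yr
School district tax: $4,772.76/yr
Annual escrow total = $1,371.72 + $13,460.28 + $2,070.36 + $4,772.76 = $21,675.12
Monthly = $21,675.12 ÷ 12 = $1,806.26
Monthly shortage recovery: $372.96 ÷ 12 = $31.08
Adjusted monthly = $1,806.26 + $31.08 = $1,837.34

$1,837.34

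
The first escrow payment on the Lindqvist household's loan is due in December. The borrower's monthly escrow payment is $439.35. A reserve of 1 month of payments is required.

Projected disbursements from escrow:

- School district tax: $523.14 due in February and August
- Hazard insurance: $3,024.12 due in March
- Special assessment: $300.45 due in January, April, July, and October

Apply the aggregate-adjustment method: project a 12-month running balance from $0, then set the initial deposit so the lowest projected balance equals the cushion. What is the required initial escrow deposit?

$2,529.66

Cushion = 1 × $439.35 = $439.35
Trial balance (start $0, +$439.35 each month, − disbursements):
  Dec: +$439.35 → $439.35
  Jan: +$439.35 − $300.45 → $578.25
  Feb: +$439.35 − $523.14 → $494.46
  Mar: +$439.35 − $3,024.12 → -$2,090.31
  Apr: +$439.35 − $300.45 → -$1,951.41
  May: +$439.35 → -$1,512.06
  Jun: +$439.35 → -$1,072.71
  Jul: +$439.35 − $300.45 → -$933.81
  Aug: +$439.35 − $523.14 → -$1,017.60
  Sep: +$439.35 → -$578.25
  Oct: +$439.35 − $300.45 → -$439.35
  Nov: +$439.35 → $0.00
Lowest trial balance = -$2,090.31 (Mar)
Initial deposit = cushion − low point = $439.35 − (-$2,090.31) = $2,529.66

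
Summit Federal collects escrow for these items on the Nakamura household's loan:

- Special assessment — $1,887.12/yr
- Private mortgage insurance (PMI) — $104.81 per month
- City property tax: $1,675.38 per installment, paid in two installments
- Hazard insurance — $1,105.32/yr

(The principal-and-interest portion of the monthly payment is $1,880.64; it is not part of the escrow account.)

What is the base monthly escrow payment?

Special assessment — $1,887.12
Private mortgage insurance (PMI) — $104.81 × 12 = $1,257.72
City property tax — $1,675.38 × 2 = $3,350.76
Hazard insurance — $1,105.32
Total annual escrow = $7,600.92
Per month = $7,600.92 ÷ 12 = $633.41

$633.41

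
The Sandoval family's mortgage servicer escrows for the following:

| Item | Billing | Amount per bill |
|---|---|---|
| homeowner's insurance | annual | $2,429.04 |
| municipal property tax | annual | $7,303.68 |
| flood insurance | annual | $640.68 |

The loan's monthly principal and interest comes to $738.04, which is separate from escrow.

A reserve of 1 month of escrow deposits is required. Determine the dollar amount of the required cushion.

Homeowner's insurance: $2,429.04/yr
Municipal property tax: $7,303.68/yr
Flood insurance: $640.68/yr
Total per year = $10,373.40
Monthly = $10,373.40 / 12 = $864.45
Reserve = 1 × $864.45 = $864.45

$864.45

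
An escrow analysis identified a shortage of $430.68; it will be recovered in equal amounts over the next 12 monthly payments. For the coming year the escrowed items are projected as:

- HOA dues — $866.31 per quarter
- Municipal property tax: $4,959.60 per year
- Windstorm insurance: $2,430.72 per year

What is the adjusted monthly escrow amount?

HOA dues = $866.31 × 4 = $3,465.24 annually
Municipal property tax = $4,959.60 annually
Windstorm insurance = $2,430.72 annually
Yearly total = $10,855.56
Monthly escrow = $10,855.56 / 12 = $904.63
Monthly shortage recovery: $430.68 ÷ 12 = $35.89
Adjusted monthly = $904.63 + $35.89 = $940.52

$940.52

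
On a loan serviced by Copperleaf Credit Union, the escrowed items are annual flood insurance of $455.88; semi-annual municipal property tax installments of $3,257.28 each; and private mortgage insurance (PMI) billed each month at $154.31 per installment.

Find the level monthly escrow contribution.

Flood insurance = $455.88 annually
Municipal property tax = $3,257.28 × 2 = $6,514.56 annually
Private mortgage insurance (PMI) = $154.31 × 12 = $1,851.72 annually
Annual escrow total = $8,822.16
Monthly = $8,822.16 / 12 = $735.18

$735.18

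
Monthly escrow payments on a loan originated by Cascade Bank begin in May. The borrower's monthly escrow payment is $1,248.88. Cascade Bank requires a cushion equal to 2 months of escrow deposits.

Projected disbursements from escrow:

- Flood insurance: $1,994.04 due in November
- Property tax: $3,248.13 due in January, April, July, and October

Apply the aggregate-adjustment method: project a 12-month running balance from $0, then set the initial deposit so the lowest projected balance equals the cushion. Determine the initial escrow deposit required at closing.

Cushion = 2 × $1,248.88 = $2,497.76
Trial balance (start $0, +$1,248.88 each month, − disbursements):
  May: +$1,248.88 → $1,248.88
  Jun: +$1,248.88 → $2,497.76
  Jul: +$1,248.88 − $3,248.13 → $498.51
  Aug: +$1,248.88 → $1,747.39
  Sep: +$1,248.88 → $2,996.27
  Oct: +$1,248.88 − $3,248.13 → $997.02
  Nov: +$1,248.88 − $1,994.04 → $251.86
  Dec: +$1,248.88 → $1,500.74
  Jan: +$1,248.88 − $3,248.13 → -$498.51
  Feb: +$1,248.88 → $750.37
  Mar: +$1,248.88 → $1,999.25
  Apr: +$1,248.88 − $3,248.13 → $0.00
Lowest trial balance = -$498.51 (Jan)
Initial deposit = cushion − low point = $2,497.76 − (-$498.51) = $2,996.27

$2,996.27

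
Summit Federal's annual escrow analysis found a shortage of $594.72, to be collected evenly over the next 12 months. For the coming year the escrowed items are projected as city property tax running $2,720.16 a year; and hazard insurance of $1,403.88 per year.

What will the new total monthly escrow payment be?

$393.23

City property tax = $2,720.16 annually
Hazard insurance = $1,403.88 annually
Annual escrow total = $4,124.04
Monthly escrow = $4,124.04 / 12 = $343.67
Shortage per month = $594.72 / 12 = $49.56
New monthly escrow = $343.67 + $49.56 = $393.23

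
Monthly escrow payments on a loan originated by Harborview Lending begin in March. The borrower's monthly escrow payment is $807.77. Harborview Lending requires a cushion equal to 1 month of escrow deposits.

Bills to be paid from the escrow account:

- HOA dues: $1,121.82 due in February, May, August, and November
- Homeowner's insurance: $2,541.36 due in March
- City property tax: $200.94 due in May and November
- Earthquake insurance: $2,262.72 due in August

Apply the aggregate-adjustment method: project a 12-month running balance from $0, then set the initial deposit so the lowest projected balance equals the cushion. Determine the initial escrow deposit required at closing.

$3,209.81

Cushion = 1 × $807.77 = $807.77
Trial balance (start $0, +$807.77 each month, − disbursements):
  Mar: +$807.77 − $2,541.36 → -$1,733.59
  Apr: +$807.77 → -$925.82
  May: +$807.77 − $1,322.76 → -$1,440.81
  Jun: +$807.77 → -$633.04
  Jul: +$807.77 → $174.73
  Aug: +$807.77 − $3,384.54 → -$2,402.04
  Sep: +$807.77 → -$1,594.27
  Oct: +$807.77 → -$786.50
  Nov: +$807.77 − $1,322.76 → -$1,301.49
  Dec: +$807.77 → -$493.72
  Jan: +$807.77 → $314.05
  Feb: +$807.77 − $1,121.82 → $0.00
Lowest trial balance = -$2,402.04 (Aug)
Initial deposit = cushion − low point = $807.77 − (-$2,402.04) = $3,209.81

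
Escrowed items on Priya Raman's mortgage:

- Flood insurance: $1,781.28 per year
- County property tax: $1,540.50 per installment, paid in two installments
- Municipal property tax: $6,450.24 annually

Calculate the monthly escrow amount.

$942.71

Flood insurance — $1,781.28 annually
County property tax — $1,540.50 × 2 = $3,081.00 annually
Municipal property tax — $6,450.24 annually
Total per year = $1,781.28 + $3,081.00 + $6,450.24 = $11,312.52
Base monthly escrow = $11,312.52 / 12 = $942.71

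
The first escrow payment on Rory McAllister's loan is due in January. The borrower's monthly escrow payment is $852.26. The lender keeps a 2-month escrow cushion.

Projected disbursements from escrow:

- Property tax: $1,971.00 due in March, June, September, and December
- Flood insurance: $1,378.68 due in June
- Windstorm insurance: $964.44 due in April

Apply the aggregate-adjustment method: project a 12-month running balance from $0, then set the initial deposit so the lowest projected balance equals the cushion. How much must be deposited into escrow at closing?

$2,876.08

Cushion = 2 × $852.26 = $1,704.52
Trial balance (start $0, +$852.26 each month, − disbursements):
  Jan: +$852.26 → $852.26
  Feb: +$852.26 → $1,704.52
  Mar: +$852.26 − $1,971.00 → $585.78
  Apr: +$852.26 − $964.44 → $473.60
  May: +$852.26 → $1,325.86
  Jun: +$852.26 − $3,349.68 → -$1,171.56
  Jul: +$852.26 → -$319.30
  Aug: +$852.26 → $532.96
  Sep: +$852.26 − $1,971.00 → -$585.78
  Oct: +$852.26 → $266.48
  Nov: +$852.26 → $1,118.74
  Dec: +$852.26 − $1,971.00 → $0.00
Lowest trial balance = -$1,171.56 (Jun)
Initial deposit = cushion − low point = $1,704.52 − (-$1,171.56) = $2,876.08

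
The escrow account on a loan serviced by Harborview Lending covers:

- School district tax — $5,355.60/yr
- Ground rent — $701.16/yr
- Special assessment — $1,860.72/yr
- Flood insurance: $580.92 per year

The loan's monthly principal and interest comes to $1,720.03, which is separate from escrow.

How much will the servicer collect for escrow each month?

$708.20

School district tax = $5,355.60/yr
Ground rent = $701.16/yr
Special assessment = $1,860.72/yr
Flood insurance = $580.92/yr
Combined annual = $5,355.60 + $701.16 + $1,860.72 + $580.92 = $8,498.40
Base monthly escrow = $8,498.40 ÷ 12 = $708.20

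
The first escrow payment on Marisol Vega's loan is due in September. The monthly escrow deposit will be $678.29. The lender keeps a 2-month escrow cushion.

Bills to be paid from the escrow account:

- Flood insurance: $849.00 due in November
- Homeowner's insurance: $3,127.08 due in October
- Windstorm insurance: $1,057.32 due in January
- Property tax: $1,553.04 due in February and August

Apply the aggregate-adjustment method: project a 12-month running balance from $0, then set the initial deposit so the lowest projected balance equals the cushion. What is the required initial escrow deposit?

$3,873.28

Cushion = 2 × $678.29 = $1,356.58
Trial balance (start $0, +$678.29 each month, − disbursements):
  Sep: +$678.29 → $678.29
  Oct: +$678.29 − $3,127.08 → -$1,770.50
  Nov: +$678.29 − $849.00 → -$1,941.21
  Dec: +$678.29 → -$1,262.92
  Jan: +$678.29 − $1,057.32 → -$1,641.95
  Feb: +$678.29 − $1,553.04 → -$2,516.70
  Mar: +$678.29 → -$1,838.41
  Apr: +$678.29 → -$1,160.12
  May: +$678.29 → -$481.83
  Jun: +$678.29 → $196.46
  Jul: +$678.29 → $874.75
  Aug: +$678.29 − $1,553.04 → $0.00
Lowest trial balance = -$2,516.70 (Feb)
Initial deposit = cushion − low point = $1,356.58 − (-$2,516.70) = $3,873.28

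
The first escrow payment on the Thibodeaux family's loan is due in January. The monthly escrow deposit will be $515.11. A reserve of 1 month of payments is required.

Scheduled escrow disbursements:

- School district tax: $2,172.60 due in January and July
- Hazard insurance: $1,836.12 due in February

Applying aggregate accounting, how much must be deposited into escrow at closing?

Cushion = 1 × $515.11 = $515.11
Trial balance (start $0, +$515.11 each month, − disbursements):
  Jan: +$515.11 − $2,172.60 → -$1,657.49
  Feb: +$515.11 − $1,836.12 → -$2,978.50
  Mar: +$515.11 → -$2,463.39
  Apr: +$515.11 → -$1,948.28
  May: +$515.11 → -$1,433.17
  Jun: +$515.11 → -$918.06
  Jul: +$515.11 − $2,172.60 → -$2,575.55
  Aug: +$515.11 → -$2,060.44
  Sep: +$515.11 → -$1,545.33
  Oct: +$515.11 → -$1,030.22
  Nov: +$515.11 → -$515.11
  Dec: +$515.11 → $0.00
Lowest trial balance = -$2,978.50 (Feb)
Initial deposit = cushion − low point = $515.11 − (-$2,978.50) = $3,493.61

$3,493.61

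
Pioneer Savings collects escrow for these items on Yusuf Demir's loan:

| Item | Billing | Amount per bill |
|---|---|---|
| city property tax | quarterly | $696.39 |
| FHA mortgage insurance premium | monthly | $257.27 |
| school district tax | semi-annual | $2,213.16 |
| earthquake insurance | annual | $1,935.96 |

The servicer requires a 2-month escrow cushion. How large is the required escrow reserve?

$2,039.18

City property tax — $696.39 × 4 = $2,785.56/yr
FHA mortgage insurance premium — $257.27 × 12 = $3,087.24/yr
School district tax — $2,213.16 × 2 = $4,426.32/yr
Earthquake insurance — $1,935.96/yr
Combined annual = $2,785.56 + $3,087.24 + $4,426.32 + $1,935.96 = $12,235.08
Base monthly escrow = $12,235.08 ÷ 12 = $1,019.59
Cushion = 2 × $1,019.59 = $2,039.18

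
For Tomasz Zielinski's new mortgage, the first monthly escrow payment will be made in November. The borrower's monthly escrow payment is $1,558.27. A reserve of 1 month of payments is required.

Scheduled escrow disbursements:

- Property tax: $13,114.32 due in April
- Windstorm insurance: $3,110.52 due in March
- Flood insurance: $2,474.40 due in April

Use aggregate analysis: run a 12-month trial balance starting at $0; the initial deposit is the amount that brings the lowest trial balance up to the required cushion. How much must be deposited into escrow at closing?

$10,907.89

Cushion = 1 × $1,558.27 = $1,558.27
Trial balance (start $0, +$1,558.27 each month, − disbursements):
  Nov: +$1,558.27 → $1,558.27
  Dec: +$1,558.27 → $3,116.54
  Jan: +$1,558.27 → $4,674.81
  Feb: +$1,558.27 → $6,233.08
  Mar: +$1,558.27 − $3,110.52 → $4,680.83
  Apr: +$1,558.27 − $15,588.72 → -$9,349.62
  May: +$1,558.27 → -$7,791.35
  Jun: +$1,558.27 → -$6,233.08
  Jul: +$1,558.27 → -$4,674.81
  Aug: +$1,558.27 → -$3,116.54
  Sep: +$1,558.27 → -$1,558.27
  Oct: +$1,558.27 → $0.00
Lowest trial balance = -$9,349.62 (Apr)
Initial deposit = cushion − low point = $1,558.27 − (-$9,349.62) = $10,907.89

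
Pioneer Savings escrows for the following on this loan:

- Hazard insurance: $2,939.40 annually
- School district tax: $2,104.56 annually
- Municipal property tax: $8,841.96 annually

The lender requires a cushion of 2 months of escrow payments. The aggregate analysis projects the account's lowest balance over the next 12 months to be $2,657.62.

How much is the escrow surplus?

Hazard insurance: $2,939.40 per year
School district tax: $2,104.56 per year
Municipal property tax: $8,841.96 per year
Yearly total = $2,939.40 + $2,104.56 + $8,841.96 = $13,885.92
Base monthly escrow = $13,885.92 ÷ 12 = $1,157.16
Required cushion = 2 × $1,157.16 = $2,314.32
Excess over cushion: $2,657.62 − $2,314.32 = $343.30

$343.30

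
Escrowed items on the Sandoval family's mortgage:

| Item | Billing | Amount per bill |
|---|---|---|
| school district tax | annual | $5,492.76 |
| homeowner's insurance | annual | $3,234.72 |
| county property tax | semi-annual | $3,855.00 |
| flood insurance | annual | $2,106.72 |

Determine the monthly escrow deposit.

School district tax — $5,492.76/yr
Homeowner's insurance — $3,234.72/yr
County property tax — $3,855.00 × 2 = $7,710.00/yr
Flood insurance — $2,106.72/yr
Annual escrow total = $5,492.76 + $3,234.72 + $7,710.00 + $2,106.72 = $18,544.20
Monthly = $18,544.20 / 12 = $1,545.35

$1,545.35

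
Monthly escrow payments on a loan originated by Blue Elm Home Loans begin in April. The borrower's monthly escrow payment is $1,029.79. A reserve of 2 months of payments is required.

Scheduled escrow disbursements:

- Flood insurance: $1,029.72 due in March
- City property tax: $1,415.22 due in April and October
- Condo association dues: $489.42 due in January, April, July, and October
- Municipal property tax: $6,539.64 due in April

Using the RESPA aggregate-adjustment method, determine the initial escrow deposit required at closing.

$9,474.07

Cushion = 2 × $1,029.79 = $2,059.58
Trial balance (start $0, +$1,029.79 each month, − disbursements):
  Apr: +$1,029.79 − $8,444.28 → -$7,414.49
  May: +$1,029.79 → -$6,384.70
  Jun: +$1,029.79 → -$5,354.91
  Jul: +$1,029.79 − $489.42 → -$4,814.54
  Aug: +$1,029.79 → -$3,784.75
  Sep: +$1,029.79 → -$2,754.96
  Oct: +$1,029.79 − $1,904.64 → -$3,629.81
  Nov: +$1,029.79 → -$2,600.02
  Dec: +$1,029.79 → -$1,570.23
  Jan: +$1,029.79 − $489.42 → -$1,029.86
  Feb: +$1,029.79 → -$0.07
  Mar: +$1,029.79 − $1,029.72 → $0.00
Lowest trial balance = -$7,414.49 (Apr)
Initial deposit = cushion − low point = $2,059.58 − (-$7,414.49) = $9,474.07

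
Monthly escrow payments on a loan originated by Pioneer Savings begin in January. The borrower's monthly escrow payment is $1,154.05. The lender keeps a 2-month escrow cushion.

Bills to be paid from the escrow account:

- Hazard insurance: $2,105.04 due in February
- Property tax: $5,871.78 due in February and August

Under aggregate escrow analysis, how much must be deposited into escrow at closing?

$7,976.82

Cushion = 2 × $1,154.05 = $2,308.10
Trial balance (start $0, +$1,154.05 each month, − disbursements):
  Jan: +$1,154.05 → $1,154.05
  Feb: +$1,154.05 − $7,976.82 → -$5,668.72
  Mar: +$1,154.05 → -$4,514.67
  Apr: +$1,154.05 → -$3,360.62
  May: +$1,154.05 → -$2,206.57
  Jun: +$1,154.05 → -$1,052.52
  Jul: +$1,154.05 → $101.53
  Aug: +$1,154.05 − $5,871.78 → -$4,616.20
  Sep: +$1,154.05 → -$3,462.15
  Oct: +$1,154.05 → -$2,308.10
  Nov: +$1,154.05 → -$1,154.05
  Dec: +$1,154.05 → $0.00
Lowest trial balance = -$5,668.72 (Feb)
Initial deposit = cushion − low point = $2,308.10 − (-$5,668.72) = $7,976.82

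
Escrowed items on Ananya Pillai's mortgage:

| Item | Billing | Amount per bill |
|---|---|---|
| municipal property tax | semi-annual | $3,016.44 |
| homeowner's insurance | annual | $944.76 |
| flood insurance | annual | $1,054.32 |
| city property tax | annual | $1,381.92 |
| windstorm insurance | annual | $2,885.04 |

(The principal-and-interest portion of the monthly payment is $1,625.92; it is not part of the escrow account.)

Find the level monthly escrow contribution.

$1,024.91

Municipal property tax = $3,016.44 × 2 = $6,032.88 per year
Homeowner's insurance = $944.76 per year
Flood insurance = $1,054.32 per year
City property tax = $1,381.92 per year
Windstorm insurance = $2,885.04 per year
Combined annual = $12,298.92
Monthly = $12,298.92 ÷ 12 = $1,024.91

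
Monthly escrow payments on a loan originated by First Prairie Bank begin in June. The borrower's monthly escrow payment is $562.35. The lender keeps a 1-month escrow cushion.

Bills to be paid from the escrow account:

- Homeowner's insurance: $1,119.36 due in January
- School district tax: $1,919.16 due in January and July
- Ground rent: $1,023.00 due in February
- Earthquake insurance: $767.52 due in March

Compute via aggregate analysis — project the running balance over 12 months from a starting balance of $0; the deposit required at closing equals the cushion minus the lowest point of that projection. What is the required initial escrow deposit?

Cushion = 1 × $562.35 = $562.35
Trial balance (start $0, +$562.35 each month, − disbursements):
  Jun: +$562.35 → $562.35
  Jul: +$562.35 − $1,919.16 → -$794.46
  Aug: +$562.35 → -$232.11
  Sep: +$562.35 → $330.24
  Oct: +$562.35 → $892.59
  Nov: +$562.35 → $1,454.94
  Dec: +$562.35 → $2,017.29
  Jan: +$562.35 − $3,038.52 → -$458.88
  Feb: +$562.35 − $1,023.00 → -$919.53
  Mar: +$562.35 − $767.52 → -$1,124.70
  Apr: +$562.35 → -$562.35
  May: +$562.35 → $0.00
Lowest trial balance = -$1,124.70 (Mar)
Initial deposit = cushion − low point = $562.35 − (-$1,124.70) = $1,687.05

$1,687.05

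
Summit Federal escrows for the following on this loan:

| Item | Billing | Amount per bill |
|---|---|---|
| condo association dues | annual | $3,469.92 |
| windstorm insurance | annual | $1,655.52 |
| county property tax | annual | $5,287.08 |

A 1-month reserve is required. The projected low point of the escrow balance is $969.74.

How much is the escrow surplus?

Condo association dues: $3,469.92/yr
Windstorm insurance: $1,655.52/yr
County property tax: $5,287.08/yr
Annual escrow total = $3,469.92 + $1,655.52 + $5,287.08 = $10,412.52
Base monthly escrow = $10,412.52 / 12 = $867.71
Cushion = 1 × $867.71 = $867.71
Surplus = $969.74 − $867.71 = $102.03

$102.03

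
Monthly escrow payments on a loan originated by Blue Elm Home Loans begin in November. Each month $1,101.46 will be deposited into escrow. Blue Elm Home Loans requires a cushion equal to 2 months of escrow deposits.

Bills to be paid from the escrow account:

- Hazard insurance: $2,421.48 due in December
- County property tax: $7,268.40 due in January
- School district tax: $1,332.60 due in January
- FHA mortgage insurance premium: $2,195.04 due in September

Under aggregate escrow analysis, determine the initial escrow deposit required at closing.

Cushion = 2 × $1,101.46 = $2,202.92
Trial balance (start $0, +$1,101.46 each month, − disbursements):
  Nov: +$1,101.46 → $1,101.46
  Dec: +$1,101.46 − $2,421.48 → -$218.56
  Jan: +$1,101.46 − $8,601.00 → -$7,718.10
  Feb: +$1,101.46 → -$6,616.64
  Mar: +$1,101.46 → -$5,515.18
  Apr: +$1,101.46 → -$4,413.72
  May: +$1,101.46 → -$3,312.26
  Jun: +$1,101.46 → -$2,210.80
  Jul: +$1,101.46 → -$1,109.34
  Aug: +$1,101.46 → -$7.88
  Sep: +$1,101.46 − $2,195.04 → -$1,101.46
  Oct: +$1,101.46 → $0.00
Lowest trial balance = -$7,718.10 (Jan)
Initial deposit = cushion − low point = $2,202.92 − (-$7,718.10) = $9,921.02

$9,921.02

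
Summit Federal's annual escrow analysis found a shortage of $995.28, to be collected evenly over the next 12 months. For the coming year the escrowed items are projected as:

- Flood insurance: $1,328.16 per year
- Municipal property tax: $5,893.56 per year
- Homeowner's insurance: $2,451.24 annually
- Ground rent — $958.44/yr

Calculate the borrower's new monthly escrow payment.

$968.89

Flood insurance: $1,328.16 annually
Municipal property tax: $5,893.56 annually
Homeowner's insurance: $2,451.24 annually
Ground rent: $958.44 annually
Annual escrow total = $1,328.16 + $5,893.56 + $2,451.24 + $958.44 = $10,631.40
Per month = $10,631.40 / 12 = $885.95
Monthly shortage recovery: $995.28 ÷ 12 = $82.94
New monthly escrow = $885.95 + $82.94 = $968.89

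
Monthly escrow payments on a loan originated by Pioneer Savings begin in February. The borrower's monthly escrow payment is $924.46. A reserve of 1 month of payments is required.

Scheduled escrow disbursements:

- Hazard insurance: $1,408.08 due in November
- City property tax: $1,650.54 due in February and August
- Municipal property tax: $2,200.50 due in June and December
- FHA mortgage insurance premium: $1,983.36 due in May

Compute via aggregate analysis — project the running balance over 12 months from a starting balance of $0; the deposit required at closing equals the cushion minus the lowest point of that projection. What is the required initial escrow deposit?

Cushion = 1 × $924.46 = $924.46
Trial balance (start $0, +$924.46 each month, − disbursements):
  Feb: +$924.46 − $1,650.54 → -$726.08
  Mar: +$924.46 → $198.38
  Apr: +$924.46 → $1,122.84
  May: +$924.46 − $1,983.36 → $63.94
  Jun: +$924.46 − $2,200.50 → -$1,212.10
  Jul: +$924.46 → -$287.64
  Aug: +$924.46 − $1,650.54 → -$1,013.72
  Sep: +$924.46 → -$89.26
  Oct: +$924.46 → $835.20
  Nov: +$924.46 − $1,408.08 → $351.58
  Dec: +$924.46 − $2,200.50 → -$924.46
  Jan: +$924.46 → $0.00
Lowest trial balance = -$1,212.10 (Jun)
Initial deposit = cushion − low point = $924.46 − (-$1,212.10) = $2,136.56

$2,136.56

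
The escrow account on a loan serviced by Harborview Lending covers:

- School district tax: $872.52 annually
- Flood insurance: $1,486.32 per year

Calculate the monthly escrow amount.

School district tax: $872.52/yr
Flood insurance: $1,486.32/yr
Yearly total = $872.52 + $1,486.32 = $2,358.84
Monthly = $2,358.84 / 12 = $196.57

$196.57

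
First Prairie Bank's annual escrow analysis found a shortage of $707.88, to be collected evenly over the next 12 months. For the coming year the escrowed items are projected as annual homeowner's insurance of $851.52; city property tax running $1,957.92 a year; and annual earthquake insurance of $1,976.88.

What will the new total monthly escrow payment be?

$457.85

Homeowner's insurance = $851.52/yr
City property tax = $1,957.92/yr
Earthquake insurance = $1,976.88/yr
Yearly total = $4,786.32
Monthly = $4,786.32 / 12 = $398.86
Shortage per month = $707.88 ÷ 12 = $58.99
New monthly escrow = $398.86 + $58.99 = $457.85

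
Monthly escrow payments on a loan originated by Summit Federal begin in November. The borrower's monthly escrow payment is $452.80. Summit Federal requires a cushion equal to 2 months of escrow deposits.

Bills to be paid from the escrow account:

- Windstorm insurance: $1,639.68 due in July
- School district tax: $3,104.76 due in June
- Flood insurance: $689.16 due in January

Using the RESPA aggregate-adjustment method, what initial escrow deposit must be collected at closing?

Cushion = 2 × $452.80 = $905.60
Trial balance (start $0, +$452.80 each month, − disbursements):
  Nov: +$452.80 → $452.80
  Dec: +$452.80 → $905.60
  Jan: +$452.80 − $689.16 → $669.24
  Feb: +$452.80 → $1,122.04
  Mar: +$452.80 → $1,574.84
  Apr: +$452.80 → $2,027.64
  May: +$452.80 → $2,480.44
  Jun: +$452.80 − $3,104.76 → -$171.52
  Jul: +$452.80 − $1,639.68 → -$1,358.40
  Aug: +$452.80 → -$905.60
  Sep: +$452.80 → -$452.80
  Oct: +$452.80 → $0.00
Lowest trial balance = -$1,358.40 (Jul)
Initial deposit = cushion − low point = $905.60 − (-$1,358.40) = $2,264.00

$2,264.00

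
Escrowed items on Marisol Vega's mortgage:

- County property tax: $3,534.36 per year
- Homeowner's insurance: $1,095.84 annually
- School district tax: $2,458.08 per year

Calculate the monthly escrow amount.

$590.69

County property tax — $3,534.36 annually
Homeowner's insurance — $1,095.84 annually
School district tax — $2,458.08 annually
Total per year = $3,534.36 + $1,095.84 + $2,458.08 = $7,088.28
Monthly = $7,088.28 / 12 = $590.69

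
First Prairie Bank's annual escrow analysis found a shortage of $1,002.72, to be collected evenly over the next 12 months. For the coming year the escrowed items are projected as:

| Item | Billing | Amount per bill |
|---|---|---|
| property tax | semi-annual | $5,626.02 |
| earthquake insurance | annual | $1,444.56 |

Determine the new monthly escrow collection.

Property tax: $5,626.02 × 2 = $11,252.04 per year
Earthquake insurance: $1,444.56 per year
Annual escrow total = $12,696.60
Monthly = $12,696.60 ÷ 12 = $1,058.05
Shortage spread = $1,002.72 / 12 = $83.56/mo
Adjusted monthly = $1,058.05 + $83.56 = $1,141.61

$1,141.61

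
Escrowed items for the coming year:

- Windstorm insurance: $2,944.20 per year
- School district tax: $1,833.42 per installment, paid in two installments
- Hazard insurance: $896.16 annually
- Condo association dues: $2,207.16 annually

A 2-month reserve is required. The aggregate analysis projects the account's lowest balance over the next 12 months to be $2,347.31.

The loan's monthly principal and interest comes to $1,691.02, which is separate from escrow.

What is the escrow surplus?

$728.25

Windstorm insurance = $2,944.20 per year
School district tax = $1,833.42 × 2 = $3,666.84 per year
Hazard insurance = $896.16 per year
Condo association dues = $2,207.16 per year
Total annual escrow = $2,944.20 + $3,666.84 + $896.16 + $2,207.16 = $9,714.36
Base monthly escrow = $9,714.36 ÷ 12 = $809.53
Cushion = 2 × $809.53 = $1,619.06
Excess over cushion: $2,347.31 − $1,619.06 = $728.25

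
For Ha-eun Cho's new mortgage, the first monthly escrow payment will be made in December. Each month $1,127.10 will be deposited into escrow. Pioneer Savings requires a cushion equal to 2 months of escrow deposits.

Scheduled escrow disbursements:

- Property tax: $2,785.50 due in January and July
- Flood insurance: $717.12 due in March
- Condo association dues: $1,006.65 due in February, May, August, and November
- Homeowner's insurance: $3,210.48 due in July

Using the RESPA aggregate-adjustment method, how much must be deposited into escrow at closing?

$4,749.30

Cushion = 2 × $1,127.10 = $2,254.20
Trial balance (start $0, +$1,127.10 each month, − disbursements):
  Dec: +$1,127.10 → $1,127.10
  Jan: +$1,127.10 − $2,785.50 → -$531.30
  Feb: +$1,127.10 − $1,006.65 → -$410.85
  Mar: +$1,127.10 − $717.12 → -$0.87
  Apr: +$1,127.10 → $1,126.23
  May: +$1,127.10 − $1,006.65 → $1,246.68
  Jun: +$1,127.10 → $2,373.78
  Jul: +$1,127.10 − $5,995.98 → -$2,495.10
  Aug: +$1,127.10 − $1,006.65 → -$2,374.65
  Sep: +$1,127.10 → -$1,247.55
  Oct: +$1,127.10 → -$120.45
  Nov: +$1,127.10 − $1,006.65 → $0.00
Lowest trial balance = -$2,495.10 (Jul)
Initial deposit = cushion − low point = $2,254.20 − (-$2,495.10) = $4,749.30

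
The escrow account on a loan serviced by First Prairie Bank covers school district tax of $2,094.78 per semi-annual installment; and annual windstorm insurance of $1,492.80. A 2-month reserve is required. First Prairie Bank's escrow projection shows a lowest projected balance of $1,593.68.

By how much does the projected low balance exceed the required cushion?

School district tax: $2,094.78 × 2 = $4,189.56
Windstorm insurance: $1,492.80
Annual escrow total = $5,682.36
Monthly escrow = $5,682.36 / 12 = $473.53
Cushion = 2 × $473.53 = $947.06
Surplus = $1,593.68 − $947.06 = $646.62

$646.62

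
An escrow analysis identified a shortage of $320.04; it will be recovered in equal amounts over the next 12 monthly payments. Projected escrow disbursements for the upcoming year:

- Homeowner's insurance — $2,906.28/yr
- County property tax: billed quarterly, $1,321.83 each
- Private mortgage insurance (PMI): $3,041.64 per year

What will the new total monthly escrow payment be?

$962.94

Homeowner's insurance: $2,906.28/yr
County property tax: $1,321.83 × 4 = $5,287.32/yr
Private mortgage insurance (PMI): $3,041.64/yr
Yearly total = $11,235.24
Per month = $11,235.24 / 12 = $936.27
Shortage spread = $320.04 / 12 = $26.67/mo
New monthly escrow = $936.27 + $26.67 = $962.94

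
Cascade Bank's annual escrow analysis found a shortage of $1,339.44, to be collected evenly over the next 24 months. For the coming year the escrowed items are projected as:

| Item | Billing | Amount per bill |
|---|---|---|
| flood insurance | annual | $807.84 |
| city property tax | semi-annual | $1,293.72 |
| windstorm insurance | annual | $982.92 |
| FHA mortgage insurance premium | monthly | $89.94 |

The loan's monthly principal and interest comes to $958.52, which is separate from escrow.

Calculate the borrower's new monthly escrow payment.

Flood insurance: $807.84
City property tax: $1,293.72 × 2 = $2,587.44
Windstorm insurance: $982.92
FHA mortgage insurance premium: $89.94 × 12 = $1,079.28
Total per year = $5,457.48
Base monthly escrow = $5,457.48 ÷ 12 = $454.79
Shortage per month = $1,339.44 ÷ 24 = $55.81
New monthly escrow = $454.79 + $55.81 = $510.60

$510.60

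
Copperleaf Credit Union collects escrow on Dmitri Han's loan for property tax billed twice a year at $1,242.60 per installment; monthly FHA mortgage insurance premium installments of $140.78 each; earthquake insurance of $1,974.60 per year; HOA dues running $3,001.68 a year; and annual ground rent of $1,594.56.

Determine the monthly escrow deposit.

$895.45

Property tax: $1,242.60 × 2 = $2,485.20
FHA mortgage insurance premium: $140.78 × 12 = $1,689.36
Earthquake insurance: $1,974.60
HOA dues: $3,001.68
Ground rent: $1,594.56
Total annual escrow = $2,485.20 + $1,689.36 + $1,974.60 + $3,001.68 + $1,594.56 = $10,745.40
Per month = $10,745.40 ÷ 12 = $895.45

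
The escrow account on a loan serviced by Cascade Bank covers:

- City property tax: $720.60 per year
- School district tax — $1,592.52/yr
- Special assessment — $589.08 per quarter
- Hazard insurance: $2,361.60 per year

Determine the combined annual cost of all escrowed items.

City property tax — $720.60 per year
School district tax — $1,592.52 per year
Special assessment — $589.08 × 4 = $2,356.32 per year
Hazard insurance — $2,361.60 per year
Combined annual = $720.60 + $1,592.52 + $2,356.32 + $2,361.60 = $7,031.04

$7,031.04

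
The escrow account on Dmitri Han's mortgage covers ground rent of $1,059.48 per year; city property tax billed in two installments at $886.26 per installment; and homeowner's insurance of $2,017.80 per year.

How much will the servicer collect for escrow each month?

Ground rent — $1,059.48 per year
City property tax — $886.26 × 2 = $1,772.52 per year
Homeowner's insurance — $2,017.80 per year
Total per year = $1,059.48 + $1,772.52 + $2,017.80 = $4,849.80
Base monthly escrow = $4,849.80 ÷ 12 = $404.15

$404.15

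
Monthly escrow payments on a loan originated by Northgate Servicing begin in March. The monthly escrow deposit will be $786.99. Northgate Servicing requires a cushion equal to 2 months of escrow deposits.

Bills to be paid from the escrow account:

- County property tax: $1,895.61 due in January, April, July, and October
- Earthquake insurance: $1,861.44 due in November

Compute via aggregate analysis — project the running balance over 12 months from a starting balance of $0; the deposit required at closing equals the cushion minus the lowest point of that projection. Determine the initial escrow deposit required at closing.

Cushion = 2 × $786.99 = $1,573.98
Trial balance (start $0, +$786.99 each month, − disbursements):
  Mar: +$786.99 → $786.99
  Apr: +$786.99 − $1,895.61 → -$321.63
  May: +$786.99 → $465.36
  Jun: +$786.99 → $1,252.35
  Jul: +$786.99 − $1,895.61 → $143.73
  Aug: +$786.99 → $930.72
  Sep: +$786.99 → $1,717.71
  Oct: +$786.99 − $1,895.61 → $609.09
  Nov: +$786.99 − $1,861.44 → -$465.36
  Dec: +$786.99 → $321.63
  Jan: +$786.99 − $1,895.61 → -$786.99
  Feb: +$786.99 → $0.00
Lowest trial balance = -$786.99 (Jan)
Initial deposit = cushion − low point = $1,573.98 − (-$786.99) = $2,360.97

$2,360.97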